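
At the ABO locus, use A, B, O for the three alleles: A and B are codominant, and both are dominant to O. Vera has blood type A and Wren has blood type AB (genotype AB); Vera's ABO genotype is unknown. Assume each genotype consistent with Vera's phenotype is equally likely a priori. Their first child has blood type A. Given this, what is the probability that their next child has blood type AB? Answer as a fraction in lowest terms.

Possible genotypes: Vera ∈ {AA, AO}; Wren ∈ {AB}.
Weight each parental genotype pair by prior × P(type-A child):
  AA × AB: posterior weight 1/2; P(next child type AB) = 1/2.
  AO × AB: posterior weight 1/2; P(next child type AB) = 1/4.
Weighted sum = 3/8.

3/8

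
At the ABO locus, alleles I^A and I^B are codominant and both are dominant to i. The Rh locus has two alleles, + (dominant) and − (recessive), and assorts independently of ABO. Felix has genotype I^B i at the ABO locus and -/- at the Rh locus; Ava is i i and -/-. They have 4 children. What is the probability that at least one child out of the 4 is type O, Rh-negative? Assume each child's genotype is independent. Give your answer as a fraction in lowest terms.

15/16

ABO cross I^B i × i i → 1/2 O, 1/2 B.
Rh cross -/- × -/- → 1 Rh-; so P(type O, Rh-negative) = 1/2 × 1 = 1/2 per child.
P(none) = (1/2)^4 = 1/16; P(at least one) = 1 − 1/16 = 15/16.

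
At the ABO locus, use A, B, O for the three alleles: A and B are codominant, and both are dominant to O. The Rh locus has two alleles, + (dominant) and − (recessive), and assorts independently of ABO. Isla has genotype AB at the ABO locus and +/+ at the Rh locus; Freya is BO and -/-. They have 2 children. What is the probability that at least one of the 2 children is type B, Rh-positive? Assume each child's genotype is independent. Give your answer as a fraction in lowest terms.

3/4

ABO cross AB × BO → 1/4 A, 1/2 B, 1/4 AB.
Rh cross +/+ × -/- → 1 Rh+; so P(type B, Rh-positive) = 1/2 × 1 = 1/2 per child.
P(none) = (1/2)^2 = 1/4; P(at least one) = 1 − 1/4 = 3/4.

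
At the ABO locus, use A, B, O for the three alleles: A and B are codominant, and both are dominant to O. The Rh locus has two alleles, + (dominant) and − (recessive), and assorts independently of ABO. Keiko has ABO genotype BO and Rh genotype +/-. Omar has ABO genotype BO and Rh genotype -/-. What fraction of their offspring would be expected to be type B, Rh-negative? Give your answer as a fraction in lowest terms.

ABO cross BO × BO → offspring phenotypes: 1/4 O, 3/4 B.
Rh cross +/- × -/- → 1/2 Rh+, 1/2 Rh-.
Independent loci: P(type B, Rh-negative) = 3/4 × 1/2 = 3/8.

3/8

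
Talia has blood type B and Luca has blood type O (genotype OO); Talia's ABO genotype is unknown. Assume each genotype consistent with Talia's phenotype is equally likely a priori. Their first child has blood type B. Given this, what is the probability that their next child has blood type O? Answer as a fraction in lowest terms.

1/6

Possible genotypes: Talia ∈ {BB, BO}; Luca ∈ {OO}.
Weight each parental genotype pair by prior × P(type-B child):
  BB × OO: posterior weight 2/3; P(next child type O) = 0.
  BO × OO: posterior weight 1/3; P(next child type O) = 1/2.
Weighted sum = 1/6.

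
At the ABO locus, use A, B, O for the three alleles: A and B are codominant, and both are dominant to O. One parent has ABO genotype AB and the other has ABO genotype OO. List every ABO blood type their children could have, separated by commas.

A, B

Gametes from AB × OO give offspring ABO genotypes AO, BO, i.e. phenotypes A, B.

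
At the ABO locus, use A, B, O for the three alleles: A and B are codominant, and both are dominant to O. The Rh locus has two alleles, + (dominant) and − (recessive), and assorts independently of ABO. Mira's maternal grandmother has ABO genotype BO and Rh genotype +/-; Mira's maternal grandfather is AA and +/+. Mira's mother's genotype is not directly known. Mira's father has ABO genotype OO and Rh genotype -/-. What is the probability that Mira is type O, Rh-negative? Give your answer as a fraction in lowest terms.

1/16

Mira's mother's ABO genotype from BO × AA: 1/2 AB, 1/2 AO.
Crossing each possibility with the father OO and summing P(type O): 1/2·0 + 1/2·1/2 = 1/4.
Similarly for Rh via the mother's Rh distribution: P(Rh-) = 1/4.
Independent loci: 1/4 × 1/4 = 1/16.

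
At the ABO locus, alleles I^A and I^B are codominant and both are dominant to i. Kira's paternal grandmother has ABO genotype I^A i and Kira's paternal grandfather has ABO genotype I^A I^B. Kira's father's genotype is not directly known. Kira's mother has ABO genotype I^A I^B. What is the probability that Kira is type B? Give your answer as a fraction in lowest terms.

1/4

Kira's father's ABO genotype from I^A i × I^A I^B: 1/4 I^A I^A, 1/4 I^A I^B, 1/4 I^A i, 1/4 I^B i.
Crossing each possibility with the mother I^A I^B and summing P(type B): 1/4·0 + 1/4·1/4 + 1/4·1/4 + 1/4·1/2 = 1/4.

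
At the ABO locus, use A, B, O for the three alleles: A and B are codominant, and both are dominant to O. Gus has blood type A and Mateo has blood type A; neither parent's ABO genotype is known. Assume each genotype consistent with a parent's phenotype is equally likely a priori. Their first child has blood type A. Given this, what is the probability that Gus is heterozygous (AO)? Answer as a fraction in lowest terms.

7/15

Possible genotypes: Gus ∈ {AA, AO}; Mateo ∈ {AA, AO}.
Weight each parental genotype pair by prior × P(type-A child):
  AA × AA: posterior weight 4/15.
  AA × AO: posterior weight 4/15.
  AO × AA: posterior weight 4/15.
  AO × AO: posterior weight 1/5.
Sum the posterior weight over pairs where Gus is AO: 7/15.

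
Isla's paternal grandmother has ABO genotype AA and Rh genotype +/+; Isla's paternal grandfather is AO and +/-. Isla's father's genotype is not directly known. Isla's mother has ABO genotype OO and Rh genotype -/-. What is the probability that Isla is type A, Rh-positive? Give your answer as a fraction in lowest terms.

9/16

Isla's father's ABO genotype from AA × AO: 1/2 AA, 1/2 AO.
Crossing each possibility with the mother OO and summing P(type A): 1/2·1 + 1/2·1/2 = 3/4.
Similarly for Rh via the father's Rh distribution: P(Rh+) = 3/4.
Independent loci: 3/4 × 3/4 = 9/16.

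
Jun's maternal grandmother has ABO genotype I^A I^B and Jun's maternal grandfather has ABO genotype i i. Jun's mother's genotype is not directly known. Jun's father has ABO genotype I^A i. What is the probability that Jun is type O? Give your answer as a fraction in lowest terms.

1/4

Jun's mother's ABO genotype from I^A I^B × i i: 1/2 I^A i, 1/2 I^B i.
Crossing each possibility with the father I^A i and summing P(type O): 1/2·1/4 + 1/2·1/4 = 1/4.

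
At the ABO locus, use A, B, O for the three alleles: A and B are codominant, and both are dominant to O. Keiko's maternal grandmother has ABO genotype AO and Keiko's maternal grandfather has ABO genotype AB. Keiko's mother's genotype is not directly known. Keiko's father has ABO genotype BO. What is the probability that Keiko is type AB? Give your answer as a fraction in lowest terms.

1/4

Keiko's mother's ABO genotype from AO × AB: 1/4 AA, 1/4 AB, 1/4 AO, 1/4 BO.
Crossing each possibility with the father BO and summing P(type AB): 1/4·1/2 + 1/4·1/4 + 1/4·1/4 + 1/4·0 = 1/4.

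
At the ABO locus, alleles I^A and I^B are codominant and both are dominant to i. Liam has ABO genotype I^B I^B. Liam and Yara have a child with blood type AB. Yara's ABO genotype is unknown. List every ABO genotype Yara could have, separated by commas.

I^A I^A, I^A I^B, I^A i

For each candidate genotype of Yara, check whether crossing it with I^B I^B can produce every observed child phenotype.
  I^A I^A → possible child types {AB} ✓
  I^A I^B → possible child types {B, AB} ✓
  I^A i → possible child types {B, AB} ✓
  I^B I^B → possible child types {B} ✗
  I^B i → possible child types {B} ✗
  i i → possible child types {B} ✗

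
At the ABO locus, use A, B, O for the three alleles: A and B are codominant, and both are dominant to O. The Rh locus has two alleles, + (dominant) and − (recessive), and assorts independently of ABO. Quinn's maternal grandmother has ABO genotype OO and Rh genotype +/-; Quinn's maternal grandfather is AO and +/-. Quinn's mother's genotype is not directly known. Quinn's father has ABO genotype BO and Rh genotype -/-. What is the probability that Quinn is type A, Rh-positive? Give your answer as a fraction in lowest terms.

Quinn's mother's ABO genotype from OO × AO: 1/2 AO, 1/2 OO.
Crossing each possibility with the father BO and summing P(type A): 1/2·1/4 + 1/2·0 = 1/8.
Similarly for Rh via the mother's Rh distribution: P(Rh+) = 1/2.
Independent loci: 1/8 × 1/2 = 1/16.

1/16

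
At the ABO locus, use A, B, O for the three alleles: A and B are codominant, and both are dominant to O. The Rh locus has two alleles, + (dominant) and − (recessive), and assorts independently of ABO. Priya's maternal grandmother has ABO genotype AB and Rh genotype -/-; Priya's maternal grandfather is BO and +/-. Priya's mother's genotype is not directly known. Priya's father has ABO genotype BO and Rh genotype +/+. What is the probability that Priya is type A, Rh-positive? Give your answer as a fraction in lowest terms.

Priya's mother's ABO genotype from AB × BO: 1/4 AB, 1/4 AO, 1/4 BB, 1/4 BO.
Crossing each possibility with the father BO and summing P(type A): 1/4·1/4 + 1/4·1/4 + 1/4·0 + 1/4·0 = 1/8.
Similarly for Rh via the mother's Rh distribution: P(Rh+) = 1.
Independent loci: 1/8 × 1 = 1/8.

1/8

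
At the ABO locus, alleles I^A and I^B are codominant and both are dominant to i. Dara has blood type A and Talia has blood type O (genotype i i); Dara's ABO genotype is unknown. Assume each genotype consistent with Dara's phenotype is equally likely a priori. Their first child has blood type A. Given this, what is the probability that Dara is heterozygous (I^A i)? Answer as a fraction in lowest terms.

Possible genotypes: Dara ∈ {I^A I^A, I^A i}; Talia ∈ {i i}.
Weight each parental genotype pair by prior × P(type-A child):
  I^A I^A × i i: posterior weight 2/3.
  I^A i × i i: posterior weight 1/3.
Sum the posterior weight over pairs where Dara is I^A i: 1/3.

1/3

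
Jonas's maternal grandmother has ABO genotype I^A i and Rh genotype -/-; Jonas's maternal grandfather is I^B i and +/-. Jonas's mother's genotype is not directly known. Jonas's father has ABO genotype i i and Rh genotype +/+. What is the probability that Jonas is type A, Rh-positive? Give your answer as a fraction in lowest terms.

1/4

Jonas's mother's ABO genotype from I^A i × I^B i: 1/4 I^A I^B, 1/4 I^A i, 1/4 I^B i, 1/4 i i.
Crossing each possibility with the father i i and summing P(type A): 1/4·1/2 + 1/4·1/2 + 1/4·0 + 1/4·0 = 1/4.
Similarly for Rh via the mother's Rh distribution: P(Rh+) = 1.
Independent loci: 1/4 × 1 = 1/4.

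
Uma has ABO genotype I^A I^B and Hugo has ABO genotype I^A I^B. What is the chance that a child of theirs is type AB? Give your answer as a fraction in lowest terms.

1/2

ABO cross I^A I^B × I^A I^B → offspring phenotypes: 1/4 A, 1/4 B, 1/2 AB.
So P(type AB) = 1/2.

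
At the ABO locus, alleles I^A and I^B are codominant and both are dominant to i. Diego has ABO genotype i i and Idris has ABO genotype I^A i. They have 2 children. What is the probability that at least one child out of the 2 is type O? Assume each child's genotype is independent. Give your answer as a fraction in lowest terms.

ABO cross i i × I^A i → 1/2 O, 1/2 A.
So P(type O) = 1/2 per child.
P(none) = (1/2)^2 = 1/4; P(at least one) = 1 − 1/4 = 3/4.

3/4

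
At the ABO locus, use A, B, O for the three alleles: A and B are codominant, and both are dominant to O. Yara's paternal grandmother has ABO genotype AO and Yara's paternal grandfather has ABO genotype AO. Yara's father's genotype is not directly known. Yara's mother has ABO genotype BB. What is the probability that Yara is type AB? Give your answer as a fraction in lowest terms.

Yara's father's ABO genotype from AO × AO: 1/4 AA, 1/2 AO, 1/4 OO.
Crossing each possibility with the mother BB and summing P(type AB): 1/4·1 + 1/2·1/2 + 1/4·0 = 1/2.

1/2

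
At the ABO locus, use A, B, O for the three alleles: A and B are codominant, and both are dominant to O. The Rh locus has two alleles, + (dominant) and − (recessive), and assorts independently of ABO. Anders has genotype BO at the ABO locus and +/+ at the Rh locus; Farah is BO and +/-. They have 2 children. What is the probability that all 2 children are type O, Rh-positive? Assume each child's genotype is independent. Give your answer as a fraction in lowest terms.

ABO cross BO × BO → 1/4 O, 3/4 B.
Rh cross +/+ × +/- → 1 Rh+; so P(type O, Rh-positive) = 1/4 × 1 = 1/4 per child.
All 2 independent: (1/4)^2 = 1/16.

1/16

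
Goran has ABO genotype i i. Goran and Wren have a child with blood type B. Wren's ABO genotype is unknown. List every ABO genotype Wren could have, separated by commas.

I^A I^B, I^B I^B, I^B i

For each candidate genotype of Wren, check whether crossing it with i i can produce every observed child phenotype.
  I^A I^A → possible child types {A} ✗
  I^A I^B → possible child types {A, B} ✓
  I^A i → possible child types {O, A} ✗
  I^B I^B → possible child types {B} ✓
  I^B i → possible child types {O, B} ✓
  i i → possible child types {O} ✗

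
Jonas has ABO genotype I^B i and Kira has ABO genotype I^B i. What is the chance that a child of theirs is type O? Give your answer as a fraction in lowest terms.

1/4

ABO cross I^B i × I^B i → offspring phenotypes: 1/4 O, 3/4 B.
So P(type O) = 1/4.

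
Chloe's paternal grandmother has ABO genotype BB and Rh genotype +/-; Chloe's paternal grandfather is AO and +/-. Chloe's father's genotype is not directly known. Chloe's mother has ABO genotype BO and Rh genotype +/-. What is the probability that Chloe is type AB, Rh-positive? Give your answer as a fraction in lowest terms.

Chloe's father's ABO genotype from BB × AO: 1/2 AB, 1/2 BO.
Crossing each possibility with the mother BO and summing P(type AB): 1/2·1/4 + 1/2·0 = 1/8.
Similarly for Rh via the father's Rh distribution: P(Rh+) = 3/4.
Independent loci: 1/8 × 3/4 = 3/32.

3/32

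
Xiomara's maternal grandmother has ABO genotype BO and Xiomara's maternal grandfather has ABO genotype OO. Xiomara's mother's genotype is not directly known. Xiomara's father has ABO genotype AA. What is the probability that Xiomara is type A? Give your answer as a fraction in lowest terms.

3/4

Xiomara's mother's ABO genotype from BO × OO: 1/2 BO, 1/2 OO.
Crossing each possibility with the father AA and summing P(type A): 1/2·1/2 + 1/2·1 = 3/4.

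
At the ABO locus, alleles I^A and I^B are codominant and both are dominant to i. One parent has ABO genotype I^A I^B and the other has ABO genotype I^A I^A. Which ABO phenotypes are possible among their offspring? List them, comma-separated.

Gametes from I^A I^B × I^A I^A give offspring ABO genotypes I^A I^A, I^A I^B, i.e. phenotypes A, AB.

A, AB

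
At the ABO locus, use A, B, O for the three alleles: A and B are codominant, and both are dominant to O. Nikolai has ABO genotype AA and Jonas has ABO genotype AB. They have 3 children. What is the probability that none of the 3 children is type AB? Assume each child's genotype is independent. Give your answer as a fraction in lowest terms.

1/8

ABO cross AA × AB → 1/2 A, 1/2 AB.
So P(type AB) = 1/2 per child.
P(not type AB) = 1/2 for one child; (1/2)^3 = 1/8.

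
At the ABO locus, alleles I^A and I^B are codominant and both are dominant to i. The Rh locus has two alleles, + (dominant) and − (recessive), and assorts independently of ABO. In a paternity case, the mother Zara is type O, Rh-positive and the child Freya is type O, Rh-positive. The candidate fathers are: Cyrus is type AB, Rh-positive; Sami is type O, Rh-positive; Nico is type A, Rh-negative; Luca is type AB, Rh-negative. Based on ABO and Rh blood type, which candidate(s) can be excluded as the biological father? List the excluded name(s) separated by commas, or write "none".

Cyrus, Luca

A candidate is excluded only if no genotype consistent with his phenotype could produce a type O, Rh-positive child with a type O, Rh-positive mother.
Cyrus (type AB, Rh+): no genotype consistent with that phenotype can produce a type-O Rh+ child with a type-O mother.
Luca (type AB, Rh-): no genotype consistent with that phenotype can produce a type-O Rh+ child with a type-O mother.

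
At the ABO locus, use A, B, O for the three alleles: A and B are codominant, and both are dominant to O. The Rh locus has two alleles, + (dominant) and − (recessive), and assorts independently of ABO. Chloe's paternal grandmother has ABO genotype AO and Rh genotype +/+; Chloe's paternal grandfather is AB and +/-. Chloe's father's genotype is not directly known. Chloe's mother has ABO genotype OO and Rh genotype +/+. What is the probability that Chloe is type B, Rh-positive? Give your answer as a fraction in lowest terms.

Chloe's father's ABO genotype from AO × AB: 1/4 AA, 1/4 AB, 1/4 AO, 1/4 BO.
Crossing each possibility with the mother OO and summing P(type B): 1/4·0 + 1/4·1/2 + 1/4·0 + 1/4·1/2 = 1/4.
Similarly for Rh via the father's Rh distribution: P(Rh+) = 1.
Independent loci: 1/4 × 1 = 1/4.

1/4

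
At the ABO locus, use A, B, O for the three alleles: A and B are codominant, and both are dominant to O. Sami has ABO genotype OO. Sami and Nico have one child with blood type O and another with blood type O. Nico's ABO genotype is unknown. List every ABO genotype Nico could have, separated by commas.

For each candidate genotype of Nico, check whether crossing it with OO can produce every observed child phenotype.
  AA → possible child types {A} ✗
  AB → possible child types {A, B} ✗
  AO → possible child types {O, A} ✓
  BB → possible child types {B} ✗
  BO → possible child types {O, B} ✓
  OO → possible child types {O} ✓

AO, BO, OO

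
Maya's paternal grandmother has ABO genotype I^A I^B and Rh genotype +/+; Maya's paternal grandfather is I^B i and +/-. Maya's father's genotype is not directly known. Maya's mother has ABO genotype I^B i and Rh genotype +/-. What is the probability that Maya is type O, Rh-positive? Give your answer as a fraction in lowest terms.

Maya's father's ABO genotype from I^A I^B × I^B i: 1/4 I^A I^B, 1/4 I^A i, 1/4 I^B I^B, 1/4 I^B i.
Crossing each possibility with the mother I^B i and summing P(type O): 1/4·0 + 1/4·1/4 + 1/4·0 + 1/4·1/4 = 1/8.
Similarly for Rh via the father's Rh distribution: P(Rh+) = 7/8.
Independent loci: 1/8 × 7/8 = 7/64.

7/64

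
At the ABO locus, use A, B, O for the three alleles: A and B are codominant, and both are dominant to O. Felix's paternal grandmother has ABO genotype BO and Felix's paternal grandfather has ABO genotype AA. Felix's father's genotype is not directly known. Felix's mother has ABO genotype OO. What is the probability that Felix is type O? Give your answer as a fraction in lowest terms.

Felix's father's ABO genotype from BO × AA: 1/2 AB, 1/2 AO.
Crossing each possibility with the mother OO and summing P(type O): 1/2·0 + 1/2·1/2 = 1/4.

1/4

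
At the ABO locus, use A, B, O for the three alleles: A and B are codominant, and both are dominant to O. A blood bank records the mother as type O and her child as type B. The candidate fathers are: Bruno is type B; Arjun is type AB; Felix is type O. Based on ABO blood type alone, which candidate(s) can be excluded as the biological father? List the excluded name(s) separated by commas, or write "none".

Felix

A candidate is excluded only if no genotype consistent with his phenotype could produce a type B child with a type O mother.
Felix (type O): no genotype consistent with that phenotype can produce a type-B child with a type-O mother.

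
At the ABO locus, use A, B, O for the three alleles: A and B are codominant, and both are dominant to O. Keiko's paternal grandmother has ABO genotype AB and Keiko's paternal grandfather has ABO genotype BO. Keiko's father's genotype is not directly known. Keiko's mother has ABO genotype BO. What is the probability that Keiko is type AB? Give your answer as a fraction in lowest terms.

Keiko's father's ABO genotype from AB × BO: 1/4 AB, 1/4 AO, 1/4 BB, 1/4 BO.
Crossing each possibility with the mother BO and summing P(type AB): 1/4·1/4 + 1/4·1/4 + 1/4·0 + 1/4·0 = 1/8.

1/8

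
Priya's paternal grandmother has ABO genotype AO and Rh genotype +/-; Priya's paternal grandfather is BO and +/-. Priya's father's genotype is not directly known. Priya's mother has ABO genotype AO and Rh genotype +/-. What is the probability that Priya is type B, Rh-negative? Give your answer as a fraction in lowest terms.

1/32

Priya's father's ABO genotype from AO × BO: 1/4 AB, 1/4 AO, 1/4 BO, 1/4 OO.
Crossing each possibility with the mother AO and summing P(type B): 1/4·1/4 + 1/4·0 + 1/4·1/4 + 1/4·0 = 1/8.
Similarly for Rh via the father's Rh distribution: P(Rh-) = 1/4.
Independent loci: 1/8 × 1/4 = 1/32.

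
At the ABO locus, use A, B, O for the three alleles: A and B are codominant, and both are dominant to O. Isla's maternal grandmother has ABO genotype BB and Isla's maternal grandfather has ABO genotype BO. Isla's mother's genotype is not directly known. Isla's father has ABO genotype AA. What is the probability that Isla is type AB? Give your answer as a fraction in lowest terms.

Isla's mother's ABO genotype from BB × BO: 1/2 BB, 1/2 BO.
Crossing each possibility with the father AA and summing P(type AB): 1/2·1 + 1/2·1/2 = 3/4.

3/4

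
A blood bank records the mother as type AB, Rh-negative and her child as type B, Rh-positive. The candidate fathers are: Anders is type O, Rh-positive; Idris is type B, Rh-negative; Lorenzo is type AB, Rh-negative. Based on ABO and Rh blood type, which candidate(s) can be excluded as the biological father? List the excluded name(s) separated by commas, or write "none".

Idris, Lorenzo

A candidate is excluded only if no genotype consistent with his phenotype could produce a type B, Rh-positive child with a type AB, Rh-negative mother.
Idris (type B, Rh-): no genotype consistent with that phenotype can produce a type-B Rh+ child with a type-AB mother.
Lorenzo (type AB, Rh-): no genotype consistent with that phenotype can produce a type-B Rh+ child with a type-AB mother.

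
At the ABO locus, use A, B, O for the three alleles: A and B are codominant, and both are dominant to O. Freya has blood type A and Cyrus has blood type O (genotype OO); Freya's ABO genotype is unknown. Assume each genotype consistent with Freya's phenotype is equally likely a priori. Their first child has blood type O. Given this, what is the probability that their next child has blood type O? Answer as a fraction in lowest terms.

1/2

Possible genotypes: Freya ∈ {AA, AO}; Cyrus ∈ {OO}.
Weight each parental genotype pair by prior × P(type-O child):
  AO × OO: posterior weight 1; P(next child type O) = 1/2.
Weighted sum = 1/2.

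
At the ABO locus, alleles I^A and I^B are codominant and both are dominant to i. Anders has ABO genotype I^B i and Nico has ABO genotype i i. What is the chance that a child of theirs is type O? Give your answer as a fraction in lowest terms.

ABO cross I^B i × i i → offspring phenotypes: 1/2 O, 1/2 B.
So P(type O) = 1/2.

1/2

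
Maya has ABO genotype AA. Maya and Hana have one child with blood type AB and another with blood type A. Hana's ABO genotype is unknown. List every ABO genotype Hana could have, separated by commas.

AB, BO

For each candidate genotype of Hana, check whether crossing it with AA can produce every observed child phenotype.
  AA → possible child types {A} ✗
  AB → possible child types {A, AB} ✓
  AO → possible child types {A} ✗
  BB → possible child types {AB} ✗
  BO → possible child types {A, AB} ✓
  OO → possible child types {A} ✗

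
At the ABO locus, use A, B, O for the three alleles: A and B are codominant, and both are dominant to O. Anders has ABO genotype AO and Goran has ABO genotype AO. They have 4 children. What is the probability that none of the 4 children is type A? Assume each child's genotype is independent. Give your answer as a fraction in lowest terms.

ABO cross AO × AO → 1/4 O, 3/4 A.
So P(type A) = 3/4 per child.
P(not type A) = 1/4 for one child; (1/4)^4 = 1/256.

1/256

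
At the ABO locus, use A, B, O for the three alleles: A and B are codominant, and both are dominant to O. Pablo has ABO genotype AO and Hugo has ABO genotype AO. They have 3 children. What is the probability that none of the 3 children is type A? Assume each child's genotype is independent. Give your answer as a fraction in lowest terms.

ABO cross AO × AO → 1/4 O, 3/4 A.
So P(type A) = 3/4 per child.
P(not type A) = 1/4 for one child; (1/4)^3 = 1/64.

1/64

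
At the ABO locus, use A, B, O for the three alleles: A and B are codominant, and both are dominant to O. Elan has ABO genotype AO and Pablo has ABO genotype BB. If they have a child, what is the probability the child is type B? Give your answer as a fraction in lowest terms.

1/2

ABO cross AO × BB → offspring phenotypes: 1/2 B, 1/2 AB.
So P(type B) = 1/2.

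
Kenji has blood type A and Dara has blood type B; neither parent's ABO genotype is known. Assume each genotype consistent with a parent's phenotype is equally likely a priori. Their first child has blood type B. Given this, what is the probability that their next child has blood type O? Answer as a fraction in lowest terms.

1/12

Possible genotypes: Kenji ∈ {I^A I^A, I^A i}; Dara ∈ {I^B I^B, I^B i}.
Weight each parental genotype pair by prior × P(type-B child):
  I^A i × I^B I^B: posterior weight 2/3; P(next child type O) = 0.
  I^A i × I^B i: posterior weight 1/3; P(next child type O) = 1/4.
Weighted sum = 1/12.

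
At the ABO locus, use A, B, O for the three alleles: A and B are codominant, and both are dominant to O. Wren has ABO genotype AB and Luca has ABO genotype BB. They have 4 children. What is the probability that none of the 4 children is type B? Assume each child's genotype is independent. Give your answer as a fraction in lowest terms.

1/16

ABO cross AB × BB → 1/2 B, 1/2 AB.
So P(type B) = 1/2 per child.
P(not type B) = 1/2 for one child; (1/2)^4 = 1/16.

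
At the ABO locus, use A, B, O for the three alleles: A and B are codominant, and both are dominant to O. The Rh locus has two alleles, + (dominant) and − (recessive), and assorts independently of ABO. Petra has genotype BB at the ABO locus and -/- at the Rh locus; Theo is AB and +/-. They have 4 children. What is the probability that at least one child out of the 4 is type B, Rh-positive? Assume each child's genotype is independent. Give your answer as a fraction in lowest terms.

ABO cross BB × AB → 1/2 B, 1/2 AB.
Rh cross -/- × +/- → 1/2 Rh+, 1/2 Rh-; so P(type B, Rh-positive) = 1/2 × 1/2 = 1/4 per child.
P(none) = (3/4)^4 = 81/256; P(at least one) = 1 − 81/256 = 175/256.

175/256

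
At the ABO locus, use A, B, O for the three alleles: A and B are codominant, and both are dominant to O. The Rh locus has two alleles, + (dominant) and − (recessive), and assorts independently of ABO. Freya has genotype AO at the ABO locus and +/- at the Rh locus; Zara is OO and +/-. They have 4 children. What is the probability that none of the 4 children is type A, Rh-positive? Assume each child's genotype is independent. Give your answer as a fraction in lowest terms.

625/4096

ABO cross AO × OO → 1/2 O, 1/2 A.
Rh cross +/- × +/- → 3/4 Rh+, 1/4 Rh-; so P(type A, Rh-positive) = 1/2 × 3/4 = 3/8 per child.
P(not type A, Rh-positive) = 5/8 for one child; (5/8)^4 = 625/4096.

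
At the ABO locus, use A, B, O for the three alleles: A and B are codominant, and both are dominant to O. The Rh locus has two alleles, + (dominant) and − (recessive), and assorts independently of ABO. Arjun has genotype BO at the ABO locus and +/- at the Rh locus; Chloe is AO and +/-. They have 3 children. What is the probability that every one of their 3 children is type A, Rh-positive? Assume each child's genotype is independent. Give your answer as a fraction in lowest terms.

27/4096

ABO cross BO × AO → 1/4 O, 1/4 A, 1/4 B, 1/4 AB.
Rh cross +/- × +/- → 3/4 Rh+, 1/4 Rh-; so P(type A, Rh-positive) = 1/4 × 3/4 = 3/16 per child.
All 3 independent: (3/16)^3 = 27/4096.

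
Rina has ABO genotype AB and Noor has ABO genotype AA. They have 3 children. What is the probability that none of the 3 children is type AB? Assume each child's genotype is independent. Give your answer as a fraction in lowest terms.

1/8

ABO cross AB × AA → 1/2 A, 1/2 AB.
So P(type AB) = 1/2 per child.
P(not type AB) = 1/2 for one child; (1/2)^3 = 1/8.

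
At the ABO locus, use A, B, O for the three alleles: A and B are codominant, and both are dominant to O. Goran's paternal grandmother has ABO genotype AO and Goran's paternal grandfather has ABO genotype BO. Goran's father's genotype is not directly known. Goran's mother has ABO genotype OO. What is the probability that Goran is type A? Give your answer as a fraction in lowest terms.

1/4

Goran's father's ABO genotype from AO × BO: 1/4 AB, 1/4 AO, 1/4 BO, 1/4 OO.
Crossing each possibility with the mother OO and summing P(type A): 1/4·1/2 + 1/4·1/2 + 1/4·0 + 1/4·0 = 1/4.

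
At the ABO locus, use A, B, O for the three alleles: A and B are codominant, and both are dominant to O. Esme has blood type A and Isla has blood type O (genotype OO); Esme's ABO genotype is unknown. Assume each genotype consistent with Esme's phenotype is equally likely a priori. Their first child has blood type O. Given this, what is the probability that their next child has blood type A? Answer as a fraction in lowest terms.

Possible genotypes: Esme ∈ {AA, AO}; Isla ∈ {OO}.
Weight each parental genotype pair by prior × P(type-O child):
  AO × OO: posterior weight 1; P(next child type A) = 1/2.
Weighted sum = 1/2.

1/2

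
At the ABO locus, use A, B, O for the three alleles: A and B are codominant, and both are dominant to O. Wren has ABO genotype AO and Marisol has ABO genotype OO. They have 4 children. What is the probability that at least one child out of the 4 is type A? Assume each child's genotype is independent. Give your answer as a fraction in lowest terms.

ABO cross AO × OO → 1/2 O, 1/2 A.
So P(type A) = 1/2 per child.
P(none) = (1/2)^4 = 1/16; P(at least one) = 1 − 1/16 = 15/16.

15/16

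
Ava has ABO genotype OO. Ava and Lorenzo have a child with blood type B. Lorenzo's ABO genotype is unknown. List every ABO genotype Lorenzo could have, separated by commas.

AB, BB, BO

For each candidate genotype of Lorenzo, check whether crossing it with OO can produce every observed child phenotype.
  AA → possible child types {A} ✗
  AB → possible child types {A, B} ✓
  AO → possible child types {O, A} ✗
  BB → possible child types {B} ✓
  BO → possible child types {O, B} ✓
  OO → possible child types {O} ✗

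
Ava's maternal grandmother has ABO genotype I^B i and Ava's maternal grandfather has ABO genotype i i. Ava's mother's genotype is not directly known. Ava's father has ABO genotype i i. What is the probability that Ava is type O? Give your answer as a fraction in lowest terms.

3/4

Ava's mother's ABO genotype from I^B i × i i: 1/2 I^B i, 1/2 i i.
Crossing each possibility with the father i i and summing P(type O): 1/2·1/2 + 1/2·1 = 3/4.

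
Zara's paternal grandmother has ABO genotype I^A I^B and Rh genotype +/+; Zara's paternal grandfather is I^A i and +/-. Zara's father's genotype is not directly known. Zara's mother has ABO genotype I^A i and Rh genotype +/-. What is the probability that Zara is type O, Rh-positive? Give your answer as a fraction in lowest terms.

Zara's father's ABO genotype from I^A I^B × I^A i: 1/4 I^A I^A, 1/4 I^A I^B, 1/4 I^A i, 1/4 I^B i.
Crossing each possibility with the mother I^A i and summing P(type O): 1/4·0 + 1/4·0 + 1/4·1/4 + 1/4·1/4 = 1/8.
Similarly for Rh via the father's Rh distribution: P(Rh+) = 7/8.
Independent loci: 1/8 × 7/8 = 7/64.

7/64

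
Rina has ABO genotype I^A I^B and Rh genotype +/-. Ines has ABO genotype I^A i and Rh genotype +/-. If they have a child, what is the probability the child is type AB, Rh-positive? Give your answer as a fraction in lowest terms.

ABO cross I^A I^B × I^A i → offspring phenotypes: 1/2 A, 1/4 B, 1/4 AB.
Rh cross +/- × +/- → 3/4 Rh+, 1/4 Rh-.
Independent loci: P(type AB, Rh-positive) = 1/4 × 3/4 = 3/16.

3/16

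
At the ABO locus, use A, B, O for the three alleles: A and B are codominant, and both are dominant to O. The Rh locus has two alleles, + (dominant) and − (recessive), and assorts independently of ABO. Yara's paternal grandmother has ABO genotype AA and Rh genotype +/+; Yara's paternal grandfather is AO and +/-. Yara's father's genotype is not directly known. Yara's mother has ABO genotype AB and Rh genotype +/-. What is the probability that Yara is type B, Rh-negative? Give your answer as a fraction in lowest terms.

1/64

Yara's father's ABO genotype from AA × AO: 1/2 AA, 1/2 AO.
Crossing each possibility with the mother AB and summing P(type B): 1/2·0 + 1/2·1/4 = 1/8.
Similarly for Rh via the father's Rh distribution: P(Rh-) = 1/8.
Independent loci: 1/8 × 1/8 = 1/64.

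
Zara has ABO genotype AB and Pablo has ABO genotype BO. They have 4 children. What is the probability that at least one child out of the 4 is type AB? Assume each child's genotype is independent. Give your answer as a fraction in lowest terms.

ABO cross AB × BO → 1/4 A, 1/2 B, 1/4 AB.
So P(type AB) = 1/4 per child.
P(none) = (3/4)^4 = 81/256; P(at least one) = 1 − 81/256 = 175/256.

175/256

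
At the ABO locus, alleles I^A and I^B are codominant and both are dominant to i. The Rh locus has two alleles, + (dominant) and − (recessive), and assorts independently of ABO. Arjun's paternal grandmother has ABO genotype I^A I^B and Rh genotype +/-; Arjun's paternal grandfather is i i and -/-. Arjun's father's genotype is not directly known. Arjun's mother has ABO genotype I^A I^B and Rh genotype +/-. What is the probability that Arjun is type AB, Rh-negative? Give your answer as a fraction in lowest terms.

Arjun's father's ABO genotype from I^A I^B × i i: 1/2 I^A i, 1/2 I^B i.
Crossing each possibility with the mother I^A I^B and summing P(type AB): 1/2·1/4 + 1/2·1/4 = 1/4.
Similarly for Rh via the father's Rh distribution: P(Rh-) = 3/8.
Independent loci: 1/4 × 3/8 = 3/32.

3/32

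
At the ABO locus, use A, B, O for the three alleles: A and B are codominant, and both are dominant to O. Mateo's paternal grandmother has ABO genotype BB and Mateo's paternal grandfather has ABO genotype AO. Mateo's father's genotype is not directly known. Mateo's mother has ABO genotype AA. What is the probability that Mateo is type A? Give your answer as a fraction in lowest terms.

1/2

Mateo's father's ABO genotype from BB × AO: 1/2 AB, 1/2 BO.
Crossing each possibility with the mother AA and summing P(type A): 1/2·1/2 + 1/2·1/2 = 1/2.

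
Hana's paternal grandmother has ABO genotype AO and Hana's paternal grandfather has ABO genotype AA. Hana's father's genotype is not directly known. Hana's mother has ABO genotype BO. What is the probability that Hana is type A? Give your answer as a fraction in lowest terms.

Hana's father's ABO genotype from AO × AA: 1/2 AA, 1/2 AO.
Crossing each possibility with the mother BO and summing P(type A): 1/2·1/2 + 1/2·1/4 = 3/8.

3/8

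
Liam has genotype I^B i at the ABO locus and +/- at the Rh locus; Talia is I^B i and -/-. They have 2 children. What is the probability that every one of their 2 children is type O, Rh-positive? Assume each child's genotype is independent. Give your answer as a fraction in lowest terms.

ABO cross I^B i × I^B i → 1/4 O, 3/4 B.
Rh cross +/- × -/- → 1/2 Rh+, 1/2 Rh-; so P(type O, Rh-positive) = 1/4 × 1/2 = 1/8 per child.
All 2 independent: (1/8)^2 = 1/64.

1/64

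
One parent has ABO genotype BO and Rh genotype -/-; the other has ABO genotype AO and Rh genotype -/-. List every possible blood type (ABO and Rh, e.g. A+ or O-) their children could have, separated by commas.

Gametes from BO × AO give offspring ABO genotypes AB, AO, BO, OO, i.e. phenotypes O, A, B, AB.
Rh cross -/- × -/- → phenotypes Rh-.
Combining independently: O-, A-, B-, AB-.

O-, A-, B-, AB-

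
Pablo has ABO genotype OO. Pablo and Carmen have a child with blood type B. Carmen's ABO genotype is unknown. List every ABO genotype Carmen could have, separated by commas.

For each candidate genotype of Carmen, check whether crossing it with OO can produce every observed child phenotype.
  AA → possible child types {A} ✗
  AB → possible child types {A, B} ✓
  AO → possible child types {O, A} ✗
  BB → possible child types {B} ✓
  BO → possible child types {O, B} ✓
  OO → possible child types {O} ✗

AB, BB, BO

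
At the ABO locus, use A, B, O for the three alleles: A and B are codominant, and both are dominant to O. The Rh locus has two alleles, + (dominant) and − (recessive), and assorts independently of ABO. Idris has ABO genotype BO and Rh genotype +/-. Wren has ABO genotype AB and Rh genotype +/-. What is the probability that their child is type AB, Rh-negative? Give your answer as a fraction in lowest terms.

1/16

ABO cross BO × AB → offspring phenotypes: 1/4 A, 1/2 B, 1/4 AB.
Rh cross +/- × +/- → 3/4 Rh+, 1/4 Rh-.
Independent loci: P(type AB, Rh-negative) = 1/4 × 1/4 = 1/16.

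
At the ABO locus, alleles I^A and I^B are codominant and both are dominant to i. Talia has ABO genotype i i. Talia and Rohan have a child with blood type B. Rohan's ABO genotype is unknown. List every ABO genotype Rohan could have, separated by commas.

For each candidate genotype of Rohan, check whether crossing it with i i can produce every observed child phenotype.
  I^A I^A → possible child types {A} ✗
  I^A I^B → possible child types {A, B} ✓
  I^A i → possible child types {O, A} ✗
  I^B I^B → possible child types {B} ✓
  I^B i → possible child types {O, B} ✓
  i i → possible child types {O} ✗

I^A I^B, I^B I^B, I^B i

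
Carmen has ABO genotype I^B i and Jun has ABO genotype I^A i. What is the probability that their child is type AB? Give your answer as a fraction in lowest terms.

1/4

ABO cross I^B i × I^A i → offspring phenotypes: 1/4 O, 1/4 A, 1/4 B, 1/4 AB.
So P(type AB) = 1/4.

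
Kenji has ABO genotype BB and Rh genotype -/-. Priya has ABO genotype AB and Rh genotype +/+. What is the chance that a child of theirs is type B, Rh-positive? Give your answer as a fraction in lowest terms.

1/2

ABO cross BB × AB → offspring phenotypes: 1/2 B, 1/2 AB.
Rh cross -/- × +/+ → 1 Rh+.
Independent loci: P(type B, Rh-positive) = 1/2 × 1 = 1/2.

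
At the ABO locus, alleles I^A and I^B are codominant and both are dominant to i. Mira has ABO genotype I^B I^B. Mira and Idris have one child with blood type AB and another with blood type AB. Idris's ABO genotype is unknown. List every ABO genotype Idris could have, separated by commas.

For each candidate genotype of Idris, check whether crossing it with I^B I^B can produce every observed child phenotype.
  I^A I^A → possible child types {AB} ✓
  I^A I^B → possible child types {B, AB} ✓
  I^A i → possible child types {B, AB} ✓
  I^B I^B → possible child types {B} ✗
  I^B i → possible child types {B} ✗
  i i → possible child types {B} ✗

I^A I^A, I^A I^B, I^A i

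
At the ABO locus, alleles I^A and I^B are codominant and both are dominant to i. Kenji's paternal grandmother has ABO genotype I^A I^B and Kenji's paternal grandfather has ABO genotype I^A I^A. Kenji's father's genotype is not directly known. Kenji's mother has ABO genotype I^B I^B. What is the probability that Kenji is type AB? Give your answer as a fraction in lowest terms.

Kenji's father's ABO genotype from I^A I^B × I^A I^A: 1/2 I^A I^A, 1/2 I^A I^B.
Crossing each possibility with the mother I^B I^B and summing P(type AB): 1/2·1 + 1/2·1/2 = 3/4.

3/4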